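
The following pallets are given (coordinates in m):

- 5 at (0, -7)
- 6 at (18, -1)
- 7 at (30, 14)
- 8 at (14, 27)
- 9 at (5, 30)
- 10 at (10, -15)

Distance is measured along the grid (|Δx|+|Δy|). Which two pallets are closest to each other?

Pairwise distances:
5–6: 24 m
5–7: 51 m
5–8: 48 m
5–9: 42 m
5–10: 18 m
6–7: 27 m
6–8: 32 m
6–9: 44 m
6–10: 22 m
7–8: 29 m
7–9: 41 m
7–10: 49 m
8–9: 12 m
8–10: 46 m
9–10: 50 m
Closest pair: 8–9 at 12 m.

8 and 9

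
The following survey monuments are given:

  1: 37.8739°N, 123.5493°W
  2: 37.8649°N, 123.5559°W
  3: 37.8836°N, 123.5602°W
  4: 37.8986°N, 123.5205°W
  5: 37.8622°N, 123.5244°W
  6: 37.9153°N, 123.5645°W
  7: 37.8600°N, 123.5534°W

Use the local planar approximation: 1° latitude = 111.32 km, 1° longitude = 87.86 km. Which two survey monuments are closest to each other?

2 and 7

Pairwise distances:
1–2: √((-0.0090·111.32)² + (-0.0066·87.86)²) = √(1.003764 + 0.336256) = 1.1576 km
1–3: √((0.0097·111.32)² + (-0.0109·87.86)²) = √(1.165977 + 0.917139) = 1.4433 km
1–4: √((0.0247·111.32)² + (0.0288·87.86)²) = √(7.560322 + 6.402762) = 3.7367 km
1–5: √((-0.0117·111.32)² + (0.0249·87.86)²) = √(1.696360 + 4.786093) = 2.5461 km
1–6: √((0.0414·111.32)² + (-0.0152·87.86)²) = √(21.239636 + 1.783485) = 4.7982 km
1–7: √((-0.0139·111.32)² + (-0.0041·87.86)²) = √(2.394286 + 0.129763) = 1.5887 km
2–3: √((0.0187·111.32)² + (-0.0043·87.86)²) = √(4.333408 + 0.142731) = 2.1157 km
2–4: √((0.0337·111.32)² + (0.0354·87.86)²) = √(14.073632 + 9.673618) = 4.8731 km
2–5: √((-0.0027·111.32)² + (0.0315·87.86)²) = √(0.090339 + 7.659554) = 2.7839 km
2–6: √((0.0504·111.32)² + (-0.0086·87.86)²) = √(31.478024 + 0.570925) = 5.6612 km
2–7: √((-0.0049·111.32)² + (0.0025·87.86)²) = √(0.297535 + 0.048246) = 0.5880 km
3–4: √((0.0150·111.32)² + (0.0397·87.86)²) = √(2.788232 + 12.166437) = 3.8671 km
3–5: √((-0.0214·111.32)² + (0.0358·87.86)²) = √(5.675106 + 9.893466) = 3.9457 km
3–6: √((0.0317·111.32)² + (-0.0043·87.86)²) = √(12.452740 + 0.142731) = 3.5490 km
3–7: √((-0.0236·111.32)² + (0.0068·87.86)²) = √(6.901928 + 0.356944) = 2.6942 km
4–5: √((-0.0364·111.32)² + (-0.0039·87.86)²) = √(16.419093 + 0.117412) = 4.0665 km
4–6: √((0.0167·111.32)² + (-0.0440·87.86)²) = √(3.456045 + 14.944719) = 4.2896 km
4–7: √((-0.0386·111.32)² + (-0.0329·87.86)²) = √(18.463796 + 8.355534) = 5.1787 km
5–6: √((0.0531·111.32)² + (-0.0401·87.86)²) = √(34.941009 + 12.412840) = 6.8814 km
5–7: √((-0.0022·111.32)² + (-0.0290·87.86)²) = √(0.059978 + 6.491998) = 2.5597 km
6–7: √((-0.0553·111.32)² + (0.0111·87.86)²) = √(37.896287 + 0.951105) = 6.2328 km
Closest pair: 2–7 at 0.5880 km.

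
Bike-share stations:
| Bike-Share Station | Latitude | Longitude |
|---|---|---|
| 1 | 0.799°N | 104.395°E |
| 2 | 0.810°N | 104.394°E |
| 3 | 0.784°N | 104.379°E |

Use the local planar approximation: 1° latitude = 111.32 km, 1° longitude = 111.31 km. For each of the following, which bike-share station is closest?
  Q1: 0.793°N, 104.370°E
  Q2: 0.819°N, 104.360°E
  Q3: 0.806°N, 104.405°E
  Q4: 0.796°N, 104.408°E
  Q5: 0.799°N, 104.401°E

Q1→3; Q2→2; Q3→2; Q4→1; Q5→1

Q1 at 0.793°N, 104.370°E:
  1: 2.862 km
  2: 3.274 km
  3: 1.417 km
  → nearest: 3 (1.417 km)
Q2 at 0.819°N, 104.360°E:
  1: 4.487 km
  2: 3.915 km
  3: 4.433 km
  → nearest: 2 (3.915 km)
Q3 at 0.806°N, 104.405°E:
  1: 1.359 km
  2: 1.303 km
  3: 3.791 km
  → nearest: 2 (1.303 km)
Q4 at 0.796°N, 104.408°E:
  1: 1.485 km
  2: 2.204 km
  3: 3.493 km
  → nearest: 1 (1.485 km)
Q5 at 0.799°N, 104.401°E:
  1: 0.668 km
  2: 1.451 km
  3: 2.964 km
  → nearest: 1 (0.668 km)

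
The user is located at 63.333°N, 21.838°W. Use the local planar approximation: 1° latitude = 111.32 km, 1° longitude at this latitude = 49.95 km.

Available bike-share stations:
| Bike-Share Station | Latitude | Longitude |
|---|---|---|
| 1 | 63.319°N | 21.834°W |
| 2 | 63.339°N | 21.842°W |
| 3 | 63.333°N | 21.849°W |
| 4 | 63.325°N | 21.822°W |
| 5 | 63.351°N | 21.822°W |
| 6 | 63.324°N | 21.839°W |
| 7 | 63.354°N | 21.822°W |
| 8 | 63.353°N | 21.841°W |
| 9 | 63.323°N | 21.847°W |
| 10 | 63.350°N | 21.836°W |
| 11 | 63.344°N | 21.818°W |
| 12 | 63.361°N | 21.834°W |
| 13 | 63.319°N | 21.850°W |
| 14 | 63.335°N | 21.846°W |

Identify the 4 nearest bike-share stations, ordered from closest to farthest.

Distances from 63.333°N, 21.838°W:
1: √((-0.014·111.32)² + (0.004·49.95)²) = √(2.42886 + 0.03992) = 1.571 km
2: √((0.006·111.32)² + (-0.004·49.95)²) = √(0.44612 + 0.03992) = 0.697 km
3: √((0.000·111.32)² + (-0.011·49.95)²) = √(0.00000 + 0.30190) = 0.549 km
4: √((-0.008·111.32)² + (0.016·49.95)²) = √(0.79310 + 0.63872) = 1.197 km
5: √((0.018·111.32)² + (0.016·49.95)²) = √(4.01505 + 0.63872) = 2.157 km
6: √((-0.009·111.32)² + (-0.001·49.95)²) = √(1.00376 + 0.00250) = 1.003 km
7: √((0.021·111.32)² + (0.016·49.95)²) = √(5.46493 + 0.63872) = 2.471 km
8: √((0.020·111.32)² + (-0.003·49.95)²) = √(4.95686 + 0.02246) = 2.231 km
9: √((-0.010·111.32)² + (-0.009·49.95)²) = √(1.23921 + 0.20210) = 1.201 km
10: √((0.017·111.32)² + (0.002·49.95)²) = √(3.58133 + 0.00998) = 1.895 km
11: √((0.011·111.32)² + (0.020·49.95)²) = √(1.49945 + 0.99800) = 1.580 km
12: √((0.028·111.32)² + (0.004·49.95)²) = √(9.71544 + 0.03992) = 3.123 km
13: √((-0.014·111.32)² + (-0.012·49.95)²) = √(2.42886 + 0.35928) = 1.670 km
14: √((0.002·111.32)² + (-0.008·49.95)²) = √(0.04957 + 0.15968) = 0.457 km
Sorted: 14 (0.457 km) < 3 (0.549 km) < 2 (0.697 km) < 6 (1.003 km) < 4 (1.197 km) < 9 (1.201 km) < …

14, 3, 2, 6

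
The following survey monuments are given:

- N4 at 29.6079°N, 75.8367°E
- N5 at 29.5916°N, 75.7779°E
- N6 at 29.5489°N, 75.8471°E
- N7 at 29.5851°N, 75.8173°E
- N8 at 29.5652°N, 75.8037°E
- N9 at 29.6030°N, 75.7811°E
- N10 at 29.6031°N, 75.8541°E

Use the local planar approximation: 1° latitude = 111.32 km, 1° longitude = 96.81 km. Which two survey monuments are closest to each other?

Pairwise distances:
N5–N9: √((0.0114·111.32)² + (0.0032·96.81)²) = √(1.610483 + 0.095971) = 1.3063 km
N4–N10: √((-0.0048·111.32)² + (0.0174·96.81)²) = √(0.285515 + 2.837520) = 1.7672 km
N7–N8: √((-0.0199·111.32)² + (-0.0136·96.81)²) = √(4.907412 + 1.733478) = 2.5770 km
N4–N7: √((-0.0228·111.32)² + (-0.0194·96.81)²) = √(6.441931 + 3.527312) = 3.1574 km
N5–N8: √((-0.0264·111.32)² + (0.0258·96.81)²) = √(8.636828 + 6.238495) = 3.8569 km
N5–N7: √((-0.0065·111.32)² + (0.0394·96.81)²) = √(0.523568 + 14.548991) = 3.8823 km
N7–N9: √((0.0179·111.32)² + (-0.0362·96.81)²) = √(3.970566 + 12.281674) = 4.0314 km
N7–N10: √((0.0180·111.32)² + (0.0368·96.81)²) = √(4.015054 + 12.692176) = 4.0874 km
N6–N8: √((0.0163·111.32)² + (-0.0434·96.81)²) = √(3.292468 + 17.653056) = 4.5766 km
N8–N9: √((0.0378·111.32)² + (-0.0226·96.81)²) = √(17.706389 + 4.786933) = 4.7427 km
N6–N7: √((0.0362·111.32)² + (-0.0298·96.81)²) = √(16.239159 + 8.322867) = 4.9560 km
N4–N9: √((-0.0049·111.32)² + (-0.0556·96.81)²) = √(0.297535 + 28.972770) = 5.4102 km
N4–N8: √((-0.0427·111.32)² + (-0.0330·96.81)²) = √(22.594469 + 10.206300) = 5.7272 km
N4–N5: √((-0.0163·111.32)² + (-0.0588·96.81)²) = √(3.292468 + 32.403737) = 5.9746 km
N6–N10: √((0.0542·111.32)² + (0.0070·96.81)²) = √(36.403653 + 0.459237) = 6.0715 km
N8–N10: √((0.0379·111.32)² + (0.0504·96.81)²) = √(17.800197 + 23.806827) = 6.4504 km
N4–N6: √((-0.0590·111.32)² + (0.0104·96.81)²) = √(43.137048 + 1.013695) = 6.6446 km
N9–N10: √((0.0001·111.32)² + (0.0730·96.81)²) = √(0.000124 + 49.944326) = 7.0671 km
N5–N10: √((0.0115·111.32)² + (0.0762·96.81)²) = √(1.638861 + 54.418978) = 7.4872 km
N5–N6: √((-0.0427·111.32)² + (0.0692·96.81)²) = √(22.594469 + 44.879977) = 8.2143 km
N6–N9: √((0.0541·111.32)² + (-0.0660·96.81)²) = √(36.269446 + 40.825199) = 8.7804 km
Closest pair: N5–N9 at 1.3063 km.

N5 and N9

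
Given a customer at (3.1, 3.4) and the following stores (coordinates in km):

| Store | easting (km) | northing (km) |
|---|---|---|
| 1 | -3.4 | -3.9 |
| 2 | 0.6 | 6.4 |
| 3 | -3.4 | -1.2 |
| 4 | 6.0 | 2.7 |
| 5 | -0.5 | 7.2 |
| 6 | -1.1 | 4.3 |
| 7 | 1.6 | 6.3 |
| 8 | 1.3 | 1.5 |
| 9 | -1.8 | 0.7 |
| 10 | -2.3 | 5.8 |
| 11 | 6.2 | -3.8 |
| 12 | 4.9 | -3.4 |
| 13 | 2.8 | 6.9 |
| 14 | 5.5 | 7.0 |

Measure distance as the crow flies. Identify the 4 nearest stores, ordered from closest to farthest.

8, 4, 7, 13

Distances from (3.1, 3.4):
1: 9.77 km
2: 3.91 km
3: 7.96 km
4: 2.98 km
5: 5.23 km
6: 4.30 km
7: 3.26 km
8: 2.62 km
9: 5.59 km
10: 5.91 km
11: 7.84 km
12: 7.03 km
13: 3.51 km
14: 4.33 km
Sorted: 8 (2.62 km) < 4 (2.98 km) < 7 (3.26 km) < 13 (3.51 km) < 2 (3.91 km) < 6 (4.30 km) < …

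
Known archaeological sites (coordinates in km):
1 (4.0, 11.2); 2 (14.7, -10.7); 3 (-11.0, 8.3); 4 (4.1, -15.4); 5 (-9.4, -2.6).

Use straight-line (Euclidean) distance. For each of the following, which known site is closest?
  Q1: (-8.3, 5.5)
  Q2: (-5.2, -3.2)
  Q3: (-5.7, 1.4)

Q1 at (-8.3, 5.5):
  1: 13.6 km
  2: 28.1 km
  3: 3.9 km
  4: 24.3 km
  5: 8.2 km
  → nearest: 3 (3.9 km)
Q2 at (-5.2, -3.2):
  1: 17.1 km
  2: 21.3 km
  3: 12.9 km
  4: 15.3 km
  5: 4.2 km
  → nearest: 5 (4.2 km)
Q3 at (-5.7, 1.4):
  1: 13.8 km
  2: 23.7 km
  3: 8.7 km
  4: 19.4 km
  5: 5.4 km
  → nearest: 5 (5.4 km)

Q1→3; Q2→5; Q3→5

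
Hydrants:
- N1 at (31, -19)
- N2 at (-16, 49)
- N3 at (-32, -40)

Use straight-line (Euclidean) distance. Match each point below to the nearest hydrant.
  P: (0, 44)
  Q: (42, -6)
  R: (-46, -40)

P at (0, 44):
  N1: 70.2
  N2: 16.8
  N3: 89.9
  → nearest: N2 (16.8)
Q at (42, -6):
  N1: 17.0
  N2: 79.9
  N3: 81.4
  → nearest: N1 (17.0)
R at (-46, -40):
  N1: 79.8
  N2: 93.9
  N3: 14.0
  → nearest: N3 (14.0)

P→N2; Q→N1; R→N3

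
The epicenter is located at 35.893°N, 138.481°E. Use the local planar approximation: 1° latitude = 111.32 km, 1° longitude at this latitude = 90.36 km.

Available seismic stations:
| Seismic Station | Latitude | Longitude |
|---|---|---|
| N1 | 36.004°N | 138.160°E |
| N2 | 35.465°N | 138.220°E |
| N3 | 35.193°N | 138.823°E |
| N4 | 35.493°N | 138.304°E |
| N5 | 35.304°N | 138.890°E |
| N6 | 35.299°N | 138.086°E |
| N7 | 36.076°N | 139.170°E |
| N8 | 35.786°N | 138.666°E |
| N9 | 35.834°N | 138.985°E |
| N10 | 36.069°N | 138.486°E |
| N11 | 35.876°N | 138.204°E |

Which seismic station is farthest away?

N3

Distances from 35.893°N, 138.481°E:
N1: √((0.111·111.32)² + (-0.321·90.36)²) = √(152.68359 + 841.32251) = 31.528 km
N2: √((-0.428·111.32)² + (-0.261·90.36)²) = √(2270.04221 + 556.20317) = 53.162 km
N3: √((-0.700·111.32)² + (0.342·90.36)²) = √(6072.14978 + 955.00283) = 83.828 km
N4: √((-0.400·111.32)² + (-0.177·90.36)²) = √(1982.74278 + 255.79908) = 47.313 km
N5: √((-0.589·111.32)² + (0.409·90.36)²) = √(4299.09443 + 1365.83759) = 75.266 km
N6: √((-0.594·111.32)² + (-0.395·90.36)²) = √(4372.39396 + 1273.93314) = 75.142 km
N7: √((0.183·111.32)² + (0.689·90.36)²) = √(415.00046 + 3876.06354) = 65.506 km
N8: √((-0.107·111.32)² + (0.185·90.36)²) = √(141.87764 + 279.44472) = 20.526 km
N9: √((-0.059·111.32)² + (0.504·90.36)²) = √(43.13705 + 2074.02276) = 46.013 km
N10: √((0.176·111.32)² + (0.005·90.36)²) = √(383.85900 + 0.20412) = 19.598 km
N11: √((-0.017·111.32)² + (-0.277·90.36)²) = √(3.58133 + 626.48688) = 25.101 km
Maximum: N3 at 83.828 km.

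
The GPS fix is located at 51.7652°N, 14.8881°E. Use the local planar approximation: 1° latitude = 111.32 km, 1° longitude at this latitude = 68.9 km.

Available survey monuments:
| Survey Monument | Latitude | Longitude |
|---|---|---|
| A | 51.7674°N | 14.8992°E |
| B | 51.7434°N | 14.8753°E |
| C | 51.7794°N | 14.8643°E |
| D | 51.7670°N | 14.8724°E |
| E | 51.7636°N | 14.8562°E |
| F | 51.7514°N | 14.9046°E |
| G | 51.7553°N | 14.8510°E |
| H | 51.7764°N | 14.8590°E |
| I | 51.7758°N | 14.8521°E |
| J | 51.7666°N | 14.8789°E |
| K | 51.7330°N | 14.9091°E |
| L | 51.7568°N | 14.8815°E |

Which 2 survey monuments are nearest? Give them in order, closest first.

Distances from 51.7652°N, 14.8881°E:
A: √((0.0022·111.32)² + (0.0111·68.9)²) = √(0.059978 + 0.584904) = 0.8030 km
B: √((-0.0218·111.32)² + (-0.0128·68.9)²) = √(5.889242 + 0.777783) = 2.5821 km
C: √((0.0142·111.32)² + (-0.0238·68.9)²) = √(2.498752 + 2.689010) = 2.2777 km
D: √((0.0018·111.32)² + (-0.0157·68.9)²) = √(0.040151 + 1.170140) = 1.1001 km
E: √((-0.0016·111.32)² + (-0.0319·68.9)²) = √(0.031724 + 4.830808) = 2.2051 km
F: √((-0.0138·111.32)² + (0.0165·68.9)²) = √(2.359960 + 1.292428) = 1.9111 km
G: √((-0.0099·111.32)² + (-0.0371·68.9)²) = √(1.214554 + 6.534107) = 2.7836 km
H: √((0.0112·111.32)² + (-0.0291·68.9)²) = √(1.554470 + 4.019985) = 2.3610 km
I: √((0.0106·111.32)² + (-0.0360·68.9)²) = √(1.392381 + 6.152384) = 2.7468 km
J: √((0.0014·111.32)² + (-0.0092·68.9)²) = √(0.024289 + 0.401804) = 0.6528 km
K: √((-0.0322·111.32)² + (0.0210·68.9)²) = √(12.848669 + 2.093520) = 3.8655 km
L: √((-0.0084·111.32)² + (-0.0066·68.9)²) = √(0.874390 + 0.206788) = 1.0398 km
Sorted: J (0.6528 km) < A (0.8030 km) < L (1.0398 km) < D (1.1001 km) < …

J, A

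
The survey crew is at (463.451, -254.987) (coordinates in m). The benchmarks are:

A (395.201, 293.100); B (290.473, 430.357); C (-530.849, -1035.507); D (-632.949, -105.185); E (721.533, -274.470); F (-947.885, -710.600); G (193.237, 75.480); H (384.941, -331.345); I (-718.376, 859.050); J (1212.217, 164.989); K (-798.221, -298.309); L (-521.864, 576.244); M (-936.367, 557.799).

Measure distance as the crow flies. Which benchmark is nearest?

H

Distances from (463.451, -254.987):
A: √((-68.250)² + (548.087)²) = √(4658.06250 + 300399.35957) = 552.320 m
B: √((-172.978)² + (685.344)²) = √(29921.38848 + 469696.39834) = 706.836 m
C: √((-994.300)² + (-780.520)²) = √(988632.49000 + 609211.47040) = 1264.059 m
D: √((-1096.400)² + (149.802)²) = √(1202092.96000 + 22440.63920) = 1106.586 m
E: √((258.082)² + (-19.483)²) = √(66606.31872 + 379.58729) = 258.816 m
F: √((-1411.336)² + (-455.613)²) = √(1991869.30490 + 207583.20577) = 1483.055 m
G: √((-270.214)² + (330.467)²) = √(73015.60580 + 109208.43809) = 426.877 m
H: √((-78.510)² + (-76.358)²) = √(6163.82010 + 5830.54416) = 109.519 m
I: √((-1181.827)² + (1114.037)²) = √(1396715.05793 + 1241078.43737) = 1624.129 m
J: √((748.766)² + (419.976)²) = √(560650.52276 + 176379.84058) = 858.505 m
K: √((-1261.672)² + (-43.322)²) = √(1591816.23558 + 1876.79568) = 1262.416 m
L: √((-985.315)² + (831.231)²) = √(970845.64923 + 690944.97536) = 1289.105 m
M: √((-1399.818)² + (812.786)²) = √(1959490.43312 + 660621.08180) = 1618.676 m
Minimum: H at 109.519 m.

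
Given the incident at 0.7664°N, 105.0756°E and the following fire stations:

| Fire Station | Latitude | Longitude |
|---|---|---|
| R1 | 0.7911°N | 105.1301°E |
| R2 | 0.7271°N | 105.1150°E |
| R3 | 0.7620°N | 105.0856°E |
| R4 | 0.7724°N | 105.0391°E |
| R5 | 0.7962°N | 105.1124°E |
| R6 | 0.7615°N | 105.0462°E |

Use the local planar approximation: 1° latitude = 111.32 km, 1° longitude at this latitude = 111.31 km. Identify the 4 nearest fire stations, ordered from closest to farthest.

Distances from 0.7664°N, 105.0756°E:
R1: 6.6604 km
R2: 6.1946 km
R3: 1.2161 km
R4: 4.1174 km
R5: 5.2710 km
R6: 3.3177 km
Sorted: R3 (1.2161 km) < R6 (3.3177 km) < R4 (4.1174 km) < R5 (5.2710 km) < R2 (6.1946 km) < R1 (6.6604 km)

R3, R6, R4, R5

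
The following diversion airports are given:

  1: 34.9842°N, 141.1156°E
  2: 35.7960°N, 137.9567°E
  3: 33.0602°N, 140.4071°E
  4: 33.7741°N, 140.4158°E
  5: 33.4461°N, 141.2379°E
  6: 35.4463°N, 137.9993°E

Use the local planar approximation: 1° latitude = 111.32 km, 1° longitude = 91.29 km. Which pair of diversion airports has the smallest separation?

Pairwise distances:
1–2: 302.2042 km
1–3: 223.7327 km
1–4: 149.0892 km
1–5: 171.5849 km
1–6: 289.1004 km
2–3: 377.8764 km
2–4: 317.8937 km
2–5: 397.6864 km
2–6: 39.1224 km
3–4: 79.4753 km
3–5: 87.1648 km
3–6: 344.7752 km
4–5: 83.4603 km
4–6: 288.6467 km
5–6: 370.1195 km
Closest pair: 2–6 at 39.1224 km.

2 and 6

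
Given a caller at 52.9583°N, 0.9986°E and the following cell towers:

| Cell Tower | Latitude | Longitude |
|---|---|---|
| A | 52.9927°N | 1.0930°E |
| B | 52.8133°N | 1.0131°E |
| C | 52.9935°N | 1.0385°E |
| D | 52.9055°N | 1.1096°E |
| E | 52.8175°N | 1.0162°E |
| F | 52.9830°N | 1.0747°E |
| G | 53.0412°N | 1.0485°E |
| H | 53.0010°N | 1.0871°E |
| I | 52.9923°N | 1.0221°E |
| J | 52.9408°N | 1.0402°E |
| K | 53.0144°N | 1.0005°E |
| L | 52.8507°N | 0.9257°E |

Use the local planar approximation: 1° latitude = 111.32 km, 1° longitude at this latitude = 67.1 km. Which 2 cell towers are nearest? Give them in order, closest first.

Distances from 52.9583°N, 0.9986°E:
A: 7.4018 km
B: 16.1707 km
C: 4.7458 km
D: 9.4880 km
E: 15.7183 km
F: 5.7995 km
G: 9.8171 km
H: 7.6065 km
I: 4.1002 km
J: 3.4039 km
K: 6.2464 km
L: 12.9384 km
Sorted: J (3.4039 km) < I (4.1002 km) < C (4.7458 km) < F (5.7995 km) < …

J, I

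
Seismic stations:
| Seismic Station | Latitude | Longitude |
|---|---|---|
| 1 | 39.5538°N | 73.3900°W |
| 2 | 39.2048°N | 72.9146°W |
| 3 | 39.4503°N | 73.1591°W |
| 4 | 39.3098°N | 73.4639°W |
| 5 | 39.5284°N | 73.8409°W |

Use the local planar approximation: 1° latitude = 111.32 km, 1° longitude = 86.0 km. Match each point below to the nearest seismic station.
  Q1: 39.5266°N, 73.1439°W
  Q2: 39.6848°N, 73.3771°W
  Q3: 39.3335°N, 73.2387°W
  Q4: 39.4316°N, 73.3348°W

Q1 at 39.5266°N, 73.1439°W:
  1: √((0.0272·111.32)² + (-0.2461·86.0)²) = √(9.168203 + 447.940293) = 21.3801 km
  2: √((-0.3218·111.32)² + (0.2293·86.0)²) = √(1283.271280 + 388.870512) = 40.8918 km
  3: √((-0.0763·111.32)² + (-0.0152·86.0)²) = √(72.143211 + 1.708772) = 8.5937 km
  4: √((-0.2168·111.32)² + (-0.3200·86.0)²) = √(582.458451 + 757.350400) = 36.6034 km
  5: √((0.0018·111.32)² + (-0.6970·86.0)²) = √(0.040151 + 3593.043364) = 59.9423 km
  → nearest: 3 (8.5937 km)
Q2 at 39.6848°N, 73.3771°W:
  1: √((-0.1310·111.32)² + (-0.0129·86.0)²) = √(212.661556 + 1.230768) = 14.6251 km
  2: √((-0.4800·111.32)² + (0.4625·86.0)²) = √(2855.149609 + 1582.050625) = 66.6123 km
  3: √((-0.2345·111.32)² + (0.2180·86.0)²) = √(681.447009 + 351.487504) = 32.1393 km
  4: √((-0.3750·111.32)² + (-0.0868·86.0)²) = √(1742.645025 + 55.723239) = 42.4072 km
  5: √((-0.1564·111.32)² + (-0.4638·86.0)²) = √(303.123700 + 1590.956814) = 43.5210 km
  → nearest: 1 (14.6251 km)
Q3 at 39.3335°N, 73.2387°W:
  1: √((0.2203·111.32)² + (-0.1513·86.0)²) = √(601.416570 + 169.306939) = 27.7619 km
  2: √((-0.1287·111.32)² + (0.3241·86.0)²) = √(205.259605 + 776.881831) = 31.3391 km
  3: √((0.1168·111.32)² + (0.0796·86.0)²) = √(169.056581 + 46.862239) = 14.6942 km
  4: √((-0.0237·111.32)² + (-0.2252·86.0)²) = √(6.960542 + 375.088436) = 19.5461 km
  5: √((0.1949·111.32)² + (-0.6022·86.0)²) = √(470.728045 + 2682.121237) = 56.1502 km
  → nearest: 3 (14.6942 km)
Q4 at 39.4316°N, 73.3348°W:
  1: √((0.1222·111.32)² + (-0.0552·86.0)²) = √(185.049880 + 22.535908) = 14.4078 km
  2: √((-0.2268·111.32)² + (0.4202·86.0)²) = √(637.429995 + 1305.897224) = 44.0832 km
  3: √((0.0187·111.32)² + (0.1757·86.0)²) = √(4.333408 + 228.318144) = 15.2529 km
  4: √((-0.1218·111.32)² + (-0.1291·86.0)²) = √(183.840407 + 123.267727) = 17.5245 km
  5: √((0.0968·111.32)² + (-0.5061·86.0)²) = √(116.117348 + 1894.390805) = 44.8387 km
  → nearest: 1 (14.4078 km)

Q1→3; Q2→1; Q3→3; Q4→1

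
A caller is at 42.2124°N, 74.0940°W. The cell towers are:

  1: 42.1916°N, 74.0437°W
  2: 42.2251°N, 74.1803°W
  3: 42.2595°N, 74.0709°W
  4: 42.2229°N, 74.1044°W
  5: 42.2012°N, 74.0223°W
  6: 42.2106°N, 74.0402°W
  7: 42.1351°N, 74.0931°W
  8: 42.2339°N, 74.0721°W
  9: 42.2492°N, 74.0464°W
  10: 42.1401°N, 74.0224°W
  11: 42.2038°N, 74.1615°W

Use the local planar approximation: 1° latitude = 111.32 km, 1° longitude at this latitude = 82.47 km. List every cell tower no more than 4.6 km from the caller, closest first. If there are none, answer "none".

4, 8, 6

Distances from 42.2124°N, 74.0940°W:
1: 4.7507 km
2: 7.2562 km
3: 5.5785 km
4: 1.4498 km
5: 6.0431 km
6: 4.4414 km
7: 8.6054 km
8: 2.9984 km
9: 5.6738 km
10: 9.9822 km
11: 5.6484 km
Threshold 4.6 km: 4 (1.4498 km), 8 (2.9984 km), 6 (4.4414 km) are within range.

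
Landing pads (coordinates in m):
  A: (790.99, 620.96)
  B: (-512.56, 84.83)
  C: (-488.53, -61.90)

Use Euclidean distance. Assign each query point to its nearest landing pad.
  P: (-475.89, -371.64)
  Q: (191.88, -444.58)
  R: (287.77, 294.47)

P→C; Q→C; R→A

P at (-475.89, -371.64):
  A: 1609.42 m
  B: 457.94 m
  C: 310.00 m
  → nearest: C (310.00 m)
Q at (191.88, -444.58):
  A: 1222.42 m
  B: 881.20 m
  C: 780.64 m
  → nearest: C (780.64 m)
R at (287.77, 294.47):
  A: 599.86 m
  B: 827.33 m
  C: 854.19 m
  → nearest: A (599.86 m)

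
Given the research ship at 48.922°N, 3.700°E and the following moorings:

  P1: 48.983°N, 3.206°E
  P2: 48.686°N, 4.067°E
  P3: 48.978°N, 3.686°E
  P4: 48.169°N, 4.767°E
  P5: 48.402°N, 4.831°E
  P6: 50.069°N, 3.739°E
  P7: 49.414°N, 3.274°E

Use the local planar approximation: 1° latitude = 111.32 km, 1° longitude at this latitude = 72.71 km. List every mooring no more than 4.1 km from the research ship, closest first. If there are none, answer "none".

Distances from 48.922°N, 3.700°E:
P1: √((0.061·111.32)² + (-0.494·72.71)²) = √(46.11116 + 1290.15588) = 36.555 km
P2: √((-0.236·111.32)² + (0.367·72.71)²) = √(690.19276 + 712.06628) = 37.447 km
P3: √((0.056·111.32)² + (-0.014·72.71)²) = √(38.86176 + 1.03620) = 6.316 km
P4: √((-0.753·111.32)² + (1.067·72.71)²) = √(7026.45627 + 6018.90000) = 114.216 km
P5: √((-0.520·111.32)² + (1.131·72.71)²) = √(3350.83530 + 6762.59687) = 100.566 km
P6: √((1.147·111.32)² + (0.039·72.71)²) = √(16303.21407 + 8.04114) = 127.716 km
P7: √((0.492·111.32)² + (-0.426·72.71)²) = √(2999.69156 + 959.41717) = 62.921 km
Threshold 4.1 km: none within range.

none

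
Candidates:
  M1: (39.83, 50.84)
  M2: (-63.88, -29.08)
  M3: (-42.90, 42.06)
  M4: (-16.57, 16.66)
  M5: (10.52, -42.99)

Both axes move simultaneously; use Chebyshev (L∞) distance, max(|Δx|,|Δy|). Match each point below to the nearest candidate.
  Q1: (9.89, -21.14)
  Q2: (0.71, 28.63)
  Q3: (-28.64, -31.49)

Q1→M5; Q2→M4; Q3→M2

Q1 at (9.89, -21.14):
  M1: max(|29.94|, |71.98|) = 71.98
  M2: max(|-73.77|, |-7.94|) = 73.77
  M3: max(|-52.79|, |63.20|) = 63.20
  M4: max(|-26.46|, |37.80|) = 37.80
  M5: max(|0.63|, |-21.85|) = 21.85
  → nearest: M5 (21.85)
Q2 at (0.71, 28.63):
  M1: max(|39.12|, |22.21|) = 39.12
  M2: max(|-64.59|, |-57.71|) = 64.59
  M3: max(|-43.61|, |13.43|) = 43.61
  M4: max(|-17.28|, |-11.97|) = 17.28
  M5: max(|9.81|, |-71.62|) = 71.62
  → nearest: M4 (17.28)
Q3 at (-28.64, -31.49):
  M1: max(|68.47|, |82.33|) = 82.33
  M2: max(|-35.24|, |2.41|) = 35.24
  M3: max(|-14.26|, |73.55|) = 73.55
  M4: max(|12.07|, |48.15|) = 48.15
  M5: max(|39.16|, |-11.50|) = 39.16
  → nearest: M2 (35.24)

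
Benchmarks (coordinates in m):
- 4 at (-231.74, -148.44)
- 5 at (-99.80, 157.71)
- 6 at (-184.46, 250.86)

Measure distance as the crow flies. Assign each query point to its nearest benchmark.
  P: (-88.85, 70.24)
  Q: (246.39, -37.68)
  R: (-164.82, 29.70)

P at (-88.85, 70.24):
  4: √((-142.89)² + (-218.68)²) = √(20417.5521 + 47820.9424) = 261.22 m
  5: √((-10.95)² + (87.47)²) = √(119.9025 + 7651.0009) = 88.15 m
  6: √((-95.61)² + (180.62)²) = √(9141.2721 + 32623.5844) = 204.36 m
  → nearest: 5 (88.15 m)
Q at (246.39, -37.68):
  4: √((-478.13)² + (-110.76)²) = √(228608.2969 + 12267.7776) = 490.79 m
  5: √((-346.19)² + (195.39)²) = √(119847.5161 + 38177.2521) = 397.52 m
  6: √((-430.85)² + (288.54)²) = √(185631.7225 + 83255.3316) = 518.54 m
  → nearest: 5 (397.52 m)
R at (-164.82, 29.70):
  4: √((-66.92)² + (-178.14)²) = √(4478.2864 + 31733.8596) = 190.29 m
  5: √((65.02)² + (128.01)²) = √(4227.6004 + 16386.5601) = 143.58 m
  6: √((-19.64)² + (221.16)²) = √(385.7296 + 48911.7456) = 222.03 m
  → nearest: 5 (143.58 m)

P→5; Q→5; R→5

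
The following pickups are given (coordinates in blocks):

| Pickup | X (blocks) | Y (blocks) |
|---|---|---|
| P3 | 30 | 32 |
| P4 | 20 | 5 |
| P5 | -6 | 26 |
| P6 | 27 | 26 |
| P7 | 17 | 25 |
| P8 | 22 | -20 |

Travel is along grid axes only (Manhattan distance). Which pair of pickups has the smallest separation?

P3 and P6

Pairwise distances:
P3–P6: 9 blocks
P6–P7: 11 blocks
P3–P7: 20 blocks
P4–P7: 23 blocks
P5–P7: 24 blocks
P4–P8: 27 blocks
P4–P6: 28 blocks
P5–P6: 33 blocks
P3–P4: 37 blocks
P3–P5: 42 blocks
P4–P5: 47 blocks
P7–P8: 50 blocks
P6–P8: 51 blocks
P3–P8: 60 blocks
P5–P8: 74 blocks
Closest pair: P3–P6 at 9 blocks.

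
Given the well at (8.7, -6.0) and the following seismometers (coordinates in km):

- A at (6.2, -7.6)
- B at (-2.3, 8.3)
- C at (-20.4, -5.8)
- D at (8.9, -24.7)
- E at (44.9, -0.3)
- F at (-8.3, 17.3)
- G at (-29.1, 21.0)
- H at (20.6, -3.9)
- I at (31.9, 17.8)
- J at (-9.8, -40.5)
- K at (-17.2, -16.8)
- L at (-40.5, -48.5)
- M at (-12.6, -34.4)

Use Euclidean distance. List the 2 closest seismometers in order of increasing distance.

A, H

Distances from (8.7, -6.0):
A: 3.0 km
B: 18.0 km
C: 29.1 km
D: 18.7 km
E: 36.6 km
F: 28.8 km
G: 46.5 km
H: 12.1 km
I: 33.2 km
J: 39.1 km
K: 28.1 km
L: 65.0 km
M: 35.5 km
Sorted: A (3.0 km) < H (12.1 km) < B (18.0 km) < D (18.7 km) < …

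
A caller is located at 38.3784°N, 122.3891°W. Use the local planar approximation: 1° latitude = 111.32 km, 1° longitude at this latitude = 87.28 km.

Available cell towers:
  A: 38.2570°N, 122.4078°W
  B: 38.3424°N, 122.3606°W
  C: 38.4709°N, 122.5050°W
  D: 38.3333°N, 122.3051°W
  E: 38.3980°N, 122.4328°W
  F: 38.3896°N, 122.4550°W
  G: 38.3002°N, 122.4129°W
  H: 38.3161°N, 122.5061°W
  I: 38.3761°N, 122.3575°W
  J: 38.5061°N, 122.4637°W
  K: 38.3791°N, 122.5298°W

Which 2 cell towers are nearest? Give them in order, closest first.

I, E

Distances from 38.3784°N, 122.3891°W:
A: 13.6124 km
B: 4.7168 km
C: 14.4346 km
D: 8.8858 km
E: 4.3941 km
F: 5.8853 km
G: 8.9496 km
H: 12.3441 km
I: 2.7699 km
J: 15.6357 km
K: 12.2805 km
Sorted: I (2.7699 km) < E (4.3941 km) < B (4.7168 km) < F (5.8853 km) < …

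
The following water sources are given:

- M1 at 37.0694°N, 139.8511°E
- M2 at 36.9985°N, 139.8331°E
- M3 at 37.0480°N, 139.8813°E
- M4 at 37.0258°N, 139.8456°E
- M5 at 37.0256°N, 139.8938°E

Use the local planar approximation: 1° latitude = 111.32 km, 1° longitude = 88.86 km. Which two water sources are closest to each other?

M3 and M5

Pairwise distances:
M1–M2: √((-0.0709·111.32)² + (-0.0180·88.86)²) = √(62.292945 + 2.558336) = 8.0530 km
M1–M3: √((-0.0214·111.32)² + (0.0302·88.86)²) = √(5.675106 + 7.201559) = 3.5884 km
M1–M4: √((-0.0436·111.32)² + (-0.0055·88.86)²) = √(23.556967 + 0.238857) = 4.8781 km
M1–M5: √((-0.0438·111.32)² + (0.0427·88.86)²) = √(23.773582 + 14.396879) = 6.1782 km
M2–M3: √((0.0495·111.32)² + (0.0482·88.86)²) = √(30.363847 + 18.344534) = 6.9791 km
M2–M4: √((0.0273·111.32)² + (0.0125·88.86)²) = √(9.235740 + 1.233766) = 3.2357 km
M2–M5: √((0.0271·111.32)² + (0.0607·88.86)²) = √(9.100913 + 29.093100) = 6.1801 km
M3–M4: √((-0.0222·111.32)² + (-0.0357·88.86)²) = √(6.107343 + 10.063500) = 4.0213 km
M3–M5: √((-0.0224·111.32)² + (0.0125·88.86)²) = √(6.217881 + 1.233766) = 2.7298 km
M4–M5: √((-0.0002·111.32)² + (0.0482·88.86)²) = √(0.000496 + 18.344534) = 4.2831 km
Closest pair: M3–M5 at 2.7298 km.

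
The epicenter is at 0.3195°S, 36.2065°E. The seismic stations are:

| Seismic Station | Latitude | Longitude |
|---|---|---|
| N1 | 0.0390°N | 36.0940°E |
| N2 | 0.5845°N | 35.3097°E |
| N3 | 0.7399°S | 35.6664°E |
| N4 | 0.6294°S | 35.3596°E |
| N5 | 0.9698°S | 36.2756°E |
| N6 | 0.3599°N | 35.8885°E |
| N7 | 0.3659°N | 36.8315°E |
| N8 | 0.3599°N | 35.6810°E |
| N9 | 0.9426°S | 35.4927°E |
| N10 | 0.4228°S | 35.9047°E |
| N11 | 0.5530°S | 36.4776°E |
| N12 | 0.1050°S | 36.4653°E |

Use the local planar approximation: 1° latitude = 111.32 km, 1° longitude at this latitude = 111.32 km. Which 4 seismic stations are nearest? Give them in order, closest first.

N10, N12, N11, N1

Distances from 0.3195°S, 36.2065°E:
N1: √((0.3585·111.32)² + (-0.1125·111.32)²) = √(1592.666024 + 156.838052) = 41.8271 km
N2: √((0.9040·111.32)² + (-0.8968·111.32)²) = √(10127.057044 + 9966.383499) = 141.7513 km
N3: √((-0.4204·111.32)² + (-0.5401·111.32)²) = √(2190.139662 + 3614.887199) = 76.1907 km
N4: √((-0.3099·111.32)² + (-0.8469·111.32)²) = √(1190.116696 + 8888.135382) = 100.3905 km
N5: √((-0.6503·111.32)² + (0.0691·111.32)²) = √(5240.514215 + 59.170125) = 72.7989 km
N6: √((0.6794·111.32)² + (-0.3180·111.32)²) = √(5720.019119 + 1253.143008) = 83.5055 km
N7: √((0.6854·111.32)² + (0.6250·111.32)²) = √(5821.495894 + 4840.680625) = 103.2578 km
N8: √((0.6794·111.32)² + (-0.5255·111.32)²) = √(5720.019119 + 3422.093222) = 95.6144 km
N9: √((-0.6231·111.32)² + (-0.7138·111.32)²) = √(4811.294022 + 6313.925927) = 105.4762 km
N10: √((-0.1033·111.32)² + (-0.3018·111.32)²) = √(132.235188 + 1128.716480) = 35.5099 km
N11: √((-0.2335·111.32)² + (0.2711·111.32)²) = √(675.647486 + 910.763108) = 39.8298 km
N12: √((0.2145·111.32)² + (0.2588·111.32)²) = √(570.165570 + 829.993974) = 37.4187 km
Sorted: N10 (35.5099 km) < N12 (37.4187 km) < N11 (39.8298 km) < N1 (41.8271 km) < N5 (72.7989 km) < N3 (76.1907 km) < …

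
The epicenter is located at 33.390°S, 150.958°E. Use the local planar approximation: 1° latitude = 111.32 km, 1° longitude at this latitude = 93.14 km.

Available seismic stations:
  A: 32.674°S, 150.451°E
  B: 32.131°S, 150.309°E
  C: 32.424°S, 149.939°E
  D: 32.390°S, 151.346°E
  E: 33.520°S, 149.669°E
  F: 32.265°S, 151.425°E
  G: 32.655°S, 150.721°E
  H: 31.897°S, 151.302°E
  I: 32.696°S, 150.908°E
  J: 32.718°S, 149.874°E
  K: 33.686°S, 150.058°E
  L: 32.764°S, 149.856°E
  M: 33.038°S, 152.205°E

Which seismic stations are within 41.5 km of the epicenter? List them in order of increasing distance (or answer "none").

none

Distances from 33.390°S, 150.958°E:
A: 92.644 km
B: 152.632 km
C: 143.428 km
D: 117.039 km
E: 120.927 km
F: 132.574 km
G: 84.746 km
H: 169.261 km
I: 77.396 km
J: 125.657 km
K: 90.070 km
L: 124.061 km
M: 122.577 km
Threshold 41.5 km: none within range.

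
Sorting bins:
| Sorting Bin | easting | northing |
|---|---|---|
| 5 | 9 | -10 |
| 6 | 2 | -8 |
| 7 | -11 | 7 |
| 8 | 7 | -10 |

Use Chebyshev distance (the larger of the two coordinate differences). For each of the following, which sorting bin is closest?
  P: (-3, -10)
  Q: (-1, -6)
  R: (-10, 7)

P at (-3, -10):
  5: max(|12|, |0|) = 12
  6: max(|5|, |2|) = 5
  7: max(|-8|, |17|) = 17
  8: max(|10|, |0|) = 10
  → nearest: 6 (5)
Q at (-1, -6):
  5: max(|10|, |-4|) = 10
  6: max(|3|, |-2|) = 3
  7: max(|-10|, |13|) = 13
  8: max(|8|, |-4|) = 8
  → nearest: 6 (3)
R at (-10, 7):
  5: max(|19|, |-17|) = 19
  6: max(|12|, |-15|) = 15
  7: max(|-1|, |0|) = 1
  8: max(|17|, |-17|) = 17
  → nearest: 7 (1)

P→6; Q→6; R→7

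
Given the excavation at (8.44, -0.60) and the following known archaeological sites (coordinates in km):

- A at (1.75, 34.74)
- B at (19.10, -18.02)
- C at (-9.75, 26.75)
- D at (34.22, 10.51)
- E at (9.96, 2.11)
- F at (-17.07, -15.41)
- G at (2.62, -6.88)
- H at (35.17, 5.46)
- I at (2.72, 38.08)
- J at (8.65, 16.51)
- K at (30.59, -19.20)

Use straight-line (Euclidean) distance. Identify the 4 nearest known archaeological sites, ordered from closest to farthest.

Distances from (8.44, -0.60):
A: √((-6.69)² + (35.34)²) = √(44.7561 + 1248.9156) = 35.97 km
B: √((10.66)² + (-17.42)²) = √(113.6356 + 303.4564) = 20.42 km
C: √((-18.19)² + (27.35)²) = √(330.8761 + 748.0225) = 32.85 km
D: √((25.78)² + (11.11)²) = √(664.6084 + 123.4321) = 28.07 km
E: √((1.52)² + (2.71)²) = √(2.3104 + 7.3441) = 3.11 km
F: √((-25.51)² + (-14.81)²) = √(650.7601 + 219.3361) = 29.50 km
G: √((-5.82)² + (-6.28)²) = √(33.8724 + 39.4384) = 8.56 km
H: √((26.73)² + (6.06)²) = √(714.4929 + 36.7236) = 27.41 km
I: √((-5.72)² + (38.68)²) = √(32.7184 + 1496.1424) = 39.10 km
J: √((0.21)² + (17.11)²) = √(0.0441 + 292.7521) = 17.11 km
K: √((22.15)² + (-18.60)²) = √(490.6225 + 345.9600) = 28.92 km
Sorted: E (3.11 km) < G (8.56 km) < J (17.11 km) < B (20.42 km) < H (27.41 km) < D (28.07 km) < …

E, G, J, B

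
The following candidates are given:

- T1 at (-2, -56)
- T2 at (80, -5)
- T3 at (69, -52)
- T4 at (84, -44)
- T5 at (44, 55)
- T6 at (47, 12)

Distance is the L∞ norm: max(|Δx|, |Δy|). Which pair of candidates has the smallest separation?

Pairwise distances:
T1–T2: 82
T1–T3: 71
T1–T4: 86
T1–T5: 111
T1–T6: 68
T2–T3: 47
T2–T4: 39
T2–T5: 60
T2–T6: 33
T3–T4: 15
T3–T5: 107
T3–T6: 64
T4–T5: 99
T4–T6: 56
T5–T6: 43
Closest pair: T3–T4 at 15.

T3 and T4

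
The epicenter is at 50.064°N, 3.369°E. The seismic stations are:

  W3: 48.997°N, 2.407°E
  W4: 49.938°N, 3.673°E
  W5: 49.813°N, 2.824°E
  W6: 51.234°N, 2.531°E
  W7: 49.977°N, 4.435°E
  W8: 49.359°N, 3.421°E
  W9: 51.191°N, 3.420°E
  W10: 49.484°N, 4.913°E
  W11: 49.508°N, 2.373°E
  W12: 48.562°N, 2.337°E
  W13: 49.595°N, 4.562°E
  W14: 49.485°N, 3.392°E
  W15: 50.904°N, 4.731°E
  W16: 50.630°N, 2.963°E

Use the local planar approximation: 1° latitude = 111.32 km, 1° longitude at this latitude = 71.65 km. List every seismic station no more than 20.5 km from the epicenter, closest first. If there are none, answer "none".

none

Distances from 50.064°N, 3.369°E:
W3: √((-1.067·111.32)² + (-0.962·71.65)²) = √(14108.31781 + 4750.97269) = 137.329 km
W4: √((-0.126·111.32)² + (0.304·71.65)²) = √(196.73765 + 474.43810) = 25.907 km
W5: √((-0.251·111.32)² + (-0.545·71.65)²) = √(780.71736 + 1524.84393) = 48.016 km
W6: √((1.170·111.32)² + (-0.838·71.65)²) = √(16963.60373 + 3605.12582) = 143.418 km
W7: √((-0.087·111.32)² + (1.066·71.65)²) = √(93.79613 + 5833.73637) = 76.990 km
W8: √((-0.705·111.32)² + (0.052·71.65)²) = √(6159.20458 + 13.88159) = 78.569 km
W9: √((1.127·111.32)² + (0.051·71.65)²) = √(15739.61943 + 13.35281) = 125.511 km
W10: √((-0.580·111.32)² + (1.544·71.65)²) = √(4168.71670 + 12238.46588) = 128.091 km
W11: √((-0.556·111.32)² + (-0.996·71.65)²) = √(3830.85733 + 5092.73486) = 94.465 km
W12: √((-1.502·111.32)² + (-1.032·71.65)²) = √(27956.72282 + 5467.53767) = 182.823 km
W13: √((-0.469·111.32)² + (1.193·71.65)²) = √(2725.78803 + 7306.56541) = 100.162 km
W14: √((-0.579·111.32)² + (0.023·71.65)²) = √(4154.35421 + 2.71574) = 64.475 km
W15: √((0.840·111.32)² + (1.362·71.65)²) = √(8743.89568 + 9523.28112) = 135.156 km
W16: √((0.566·111.32)² + (-0.406·71.65)²) = √(3969.89717 + 846.22228) = 69.398 km
Threshold 20.5 km: none within range.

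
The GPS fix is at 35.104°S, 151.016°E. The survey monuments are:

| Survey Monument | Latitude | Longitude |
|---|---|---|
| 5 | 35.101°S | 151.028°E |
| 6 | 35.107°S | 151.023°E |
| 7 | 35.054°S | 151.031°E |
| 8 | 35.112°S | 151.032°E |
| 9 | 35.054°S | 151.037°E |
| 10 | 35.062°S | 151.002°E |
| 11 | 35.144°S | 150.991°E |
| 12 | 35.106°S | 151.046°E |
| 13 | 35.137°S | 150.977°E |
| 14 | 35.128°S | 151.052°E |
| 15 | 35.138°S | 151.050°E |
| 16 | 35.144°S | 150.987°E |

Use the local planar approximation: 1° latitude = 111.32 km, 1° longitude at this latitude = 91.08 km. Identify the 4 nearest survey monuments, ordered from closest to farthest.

6, 5, 8, 12

Distances from 35.104°S, 151.016°E:
5: 1.143 km
6: 0.720 km
7: 5.731 km
8: 1.708 km
9: 5.885 km
10: 4.846 km
11: 5.001 km
12: 2.741 km
13: 5.110 km
14: 4.230 km
15: 4.890 km
16: 5.177 km
Sorted: 6 (0.720 km) < 5 (1.143 km) < 8 (1.708 km) < 12 (2.741 km) < 14 (4.230 km) < 10 (4.846 km) < …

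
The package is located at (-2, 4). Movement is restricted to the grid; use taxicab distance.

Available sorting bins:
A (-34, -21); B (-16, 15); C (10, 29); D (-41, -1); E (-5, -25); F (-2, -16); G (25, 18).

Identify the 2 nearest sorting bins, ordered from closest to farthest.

Distances from (-2, 4):
A: |-32| + |-25| = 32 + 25 = 57
B: |-14| + |11| = 14 + 11 = 25
C: |12| + |25| = 12 + 25 = 37
D: |-39| + |-5| = 39 + 5 = 44
E: |-3| + |-29| = 3 + 29 = 32
F: |0| + |-20| = 0 + 20 = 20
G: |27| + |14| = 27 + 14 = 41
Sorted: F (20) < B (25) < E (32) < C (37) < …

F, B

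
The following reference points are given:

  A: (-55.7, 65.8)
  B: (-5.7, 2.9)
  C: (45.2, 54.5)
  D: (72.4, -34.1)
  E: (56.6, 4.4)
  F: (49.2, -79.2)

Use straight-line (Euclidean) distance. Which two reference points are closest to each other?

Pairwise distances:
D–E: √((-15.8)² + (38.5)²) = √(249.640 + 1482.250) = 41.6
D–F: √((-23.2)² + (-45.1)²) = √(538.240 + 2034.010) = 50.7
C–E: √((11.4)² + (-50.1)²) = √(129.960 + 2510.010) = 51.4
B–E: √((62.3)² + (1.5)²) = √(3881.290 + 2.250) = 62.3
B–C: √((50.9)² + (51.6)²) = √(2590.810 + 2662.560) = 72.5
A–B: √((50.0)² + (-62.9)²) = √(2500.000 + 3956.410) = 80.4
E–F: √((-7.4)² + (-83.6)²) = √(54.760 + 6988.960) = 83.9
B–D: √((78.1)² + (-37.0)²) = √(6099.610 + 1369.000) = 86.4
C–D: √((27.2)² + (-88.6)²) = √(739.840 + 7849.960) = 92.7
B–F: √((54.9)² + (-82.1)²) = √(3014.010 + 6740.410) = 98.8
A–C: √((100.9)² + (-11.3)²) = √(10180.810 + 127.690) = 101.5
A–E: √((112.3)² + (-61.4)²) = √(12611.290 + 3769.960) = 128.0
C–F: √((4.0)² + (-133.7)²) = √(16.000 + 17875.690) = 133.8
A–D: √((128.1)² + (-99.9)²) = √(16409.610 + 9980.010) = 162.4
A–F: √((104.9)² + (-145.0)²) = √(11004.010 + 21025.000) = 179.0
Closest pair: D–E at 41.6.

D and E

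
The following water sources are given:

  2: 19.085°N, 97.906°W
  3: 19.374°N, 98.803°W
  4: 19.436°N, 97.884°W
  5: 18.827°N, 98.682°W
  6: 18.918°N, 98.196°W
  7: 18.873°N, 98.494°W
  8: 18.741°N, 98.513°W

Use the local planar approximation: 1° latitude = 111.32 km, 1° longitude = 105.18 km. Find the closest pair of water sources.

7 and 8

Pairwise distances:
2–3: √((0.289·111.32)² + (-0.897·105.18)²) = √(1035.00413 + 8901.25451) = 99.681 km
2–4: √((0.351·111.32)² + (0.022·105.18)²) = √(1526.72434 + 5.35441) = 39.142 km
2–5: √((-0.258·111.32)² + (-0.776·105.18)²) = √(824.87057 + 6661.77216) = 86.525 km
2–6: √((-0.167·111.32)² + (-0.290·105.18)²) = √(345.60446 + 930.38420) = 35.721 km
2–7: √((-0.212·111.32)² + (-0.588·105.18)²) = √(556.95245 + 3824.90793) = 66.196 km
2–8: √((-0.344·111.32)² + (-0.607·105.18)²) = √(1466.43656 + 4076.08953) = 74.448 km
3–4: √((0.062·111.32)² + (0.919·105.18)²) = √(47.63540 + 9343.23679) = 96.907 km
3–5: √((-0.547·111.32)² + (0.121·105.18)²) = √(3707.84054 + 161.97093) = 62.208 km
3–6: √((-0.456·111.32)² + (0.607·105.18)²) = √(2576.77252 + 4076.08953) = 81.565 km
3–7: √((-0.501·111.32)² + (0.309·105.18)²) = √(3110.44013 + 1056.29030) = 64.550 km
3–8: √((-0.633·111.32)² + (0.290·105.18)²) = √(4965.39515 + 930.38420) = 76.784 km
4–5: √((-0.609·111.32)² + (-0.798·105.18)²) = √(4596.01017 + 7044.85592) = 107.893 km
4–6: √((-0.518·111.32)² + (-0.312·105.18)²) = √(3325.10922 + 1076.90036) = 66.348 km
4–7: √((-0.563·111.32)² + (-0.610·105.18)²) = √(3927.92498 + 4116.47994) = 89.691 km
4–8: √((-0.695·111.32)² + (-0.629·105.18)²) = √(5985.71458 + 4376.91007) = 101.797 km
5–6: √((0.091·111.32)² + (0.486·105.18)²) = √(102.61933 + 2612.99676) = 52.112 km
5–7: √((0.046·111.32)² + (0.188·105.18)²) = √(26.22177 + 391.00475) = 20.426 km
5–8: √((-0.086·111.32)² + (0.169·105.18)²) = √(91.65229 + 315.96556) = 20.190 km
6–7: √((-0.045·111.32)² + (-0.298·105.18)²) = √(25.09409 + 982.42377) = 31.741 km
6–8: √((-0.177·111.32)² + (-0.317·105.18)²) = √(388.23343 + 1111.69297) = 38.729 km
7–8: √((-0.132·111.32)² + (-0.019·105.18)²) = √(215.92069 + 3.99368) = 14.830 km
Closest pair: 7–8 at 14.830 km.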